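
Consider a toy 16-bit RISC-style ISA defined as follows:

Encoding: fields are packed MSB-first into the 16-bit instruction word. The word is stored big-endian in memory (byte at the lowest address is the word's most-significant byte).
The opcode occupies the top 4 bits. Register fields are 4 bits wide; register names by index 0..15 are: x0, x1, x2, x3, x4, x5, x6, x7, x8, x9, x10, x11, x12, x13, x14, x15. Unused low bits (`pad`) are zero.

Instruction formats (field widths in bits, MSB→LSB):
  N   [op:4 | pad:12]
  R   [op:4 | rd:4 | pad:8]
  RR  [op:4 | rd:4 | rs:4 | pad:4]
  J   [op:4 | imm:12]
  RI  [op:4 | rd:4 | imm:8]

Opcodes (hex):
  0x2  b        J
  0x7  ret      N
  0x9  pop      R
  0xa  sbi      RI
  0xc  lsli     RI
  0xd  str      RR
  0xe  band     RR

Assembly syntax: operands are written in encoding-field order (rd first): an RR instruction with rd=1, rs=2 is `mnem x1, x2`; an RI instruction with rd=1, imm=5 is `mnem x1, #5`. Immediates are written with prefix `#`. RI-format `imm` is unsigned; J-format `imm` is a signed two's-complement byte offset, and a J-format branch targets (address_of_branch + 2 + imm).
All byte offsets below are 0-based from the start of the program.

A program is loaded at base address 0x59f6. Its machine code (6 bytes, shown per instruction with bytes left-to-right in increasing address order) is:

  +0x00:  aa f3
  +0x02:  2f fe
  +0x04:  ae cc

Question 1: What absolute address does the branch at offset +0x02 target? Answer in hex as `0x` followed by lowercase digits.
off 0x02: read 2f fe as big → 0x2ffe
  opcode bits[15:12]=0x2: b/J
  imm@[11:0]=0xffe (s12→-2) ⇒ #-2
  target = base 0x59f6 + off 0x02 + 2 + imm -2 = 0x59f8

0x59f8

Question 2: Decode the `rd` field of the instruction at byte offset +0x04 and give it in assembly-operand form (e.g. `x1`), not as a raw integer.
+0x04: ae cc ⇒ word 0xaecc (big)
  top 4b → 0xa → sbi [RI]
  [11:8] rd=14 = x14
  [7:0] imm=204 = #204

x14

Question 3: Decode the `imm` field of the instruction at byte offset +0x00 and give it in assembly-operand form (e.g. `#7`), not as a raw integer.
@+00  big-endian(aa f3) = 0xaaf3
  top 4b → 0xa → sbi [RI]
  rd: (w>>8)&0xf=0xa → x10
  imm: (w>>0)&0xff=0xf3 → #243

#243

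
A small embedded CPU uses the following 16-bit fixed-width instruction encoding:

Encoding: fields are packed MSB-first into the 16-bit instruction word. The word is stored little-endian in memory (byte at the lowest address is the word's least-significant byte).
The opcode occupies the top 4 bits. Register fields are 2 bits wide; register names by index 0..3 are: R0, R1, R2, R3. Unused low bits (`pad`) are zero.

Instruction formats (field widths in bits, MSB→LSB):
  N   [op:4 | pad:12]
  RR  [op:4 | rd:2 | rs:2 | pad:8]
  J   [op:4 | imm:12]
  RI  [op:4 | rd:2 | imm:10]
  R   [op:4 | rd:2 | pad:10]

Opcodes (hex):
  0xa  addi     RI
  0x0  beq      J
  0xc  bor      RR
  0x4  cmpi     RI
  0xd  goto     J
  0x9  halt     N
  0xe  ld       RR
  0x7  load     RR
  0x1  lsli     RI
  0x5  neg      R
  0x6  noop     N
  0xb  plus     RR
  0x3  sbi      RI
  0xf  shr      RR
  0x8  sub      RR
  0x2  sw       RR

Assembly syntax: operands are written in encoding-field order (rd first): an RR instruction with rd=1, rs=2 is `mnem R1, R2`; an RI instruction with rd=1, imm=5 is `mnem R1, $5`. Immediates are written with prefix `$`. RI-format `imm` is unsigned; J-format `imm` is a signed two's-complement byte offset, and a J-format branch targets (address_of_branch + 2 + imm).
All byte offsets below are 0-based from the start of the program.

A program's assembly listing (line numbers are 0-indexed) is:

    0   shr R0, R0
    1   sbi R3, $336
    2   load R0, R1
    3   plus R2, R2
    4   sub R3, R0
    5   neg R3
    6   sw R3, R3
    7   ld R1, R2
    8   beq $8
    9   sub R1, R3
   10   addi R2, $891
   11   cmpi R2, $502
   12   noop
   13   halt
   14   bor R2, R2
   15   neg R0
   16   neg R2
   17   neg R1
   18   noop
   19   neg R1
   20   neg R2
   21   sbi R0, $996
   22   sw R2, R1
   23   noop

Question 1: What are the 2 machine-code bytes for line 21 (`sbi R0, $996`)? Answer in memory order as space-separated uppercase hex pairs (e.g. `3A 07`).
E4 33

line 21 (sbi): pack op=0x3:4|rd=0:2|imm=996:10 = 0x33e4; little→ e4 33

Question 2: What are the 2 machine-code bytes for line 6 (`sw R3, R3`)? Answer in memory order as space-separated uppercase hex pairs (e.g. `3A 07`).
00 2F

L6: sw op=0x2:4|rd=3:2|rs=3:2|pad=0:8 ⇒ 0x2f00 ⇒ little 00 2f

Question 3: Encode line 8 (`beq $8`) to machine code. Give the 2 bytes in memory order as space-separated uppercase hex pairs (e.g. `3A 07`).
08 00

line 8 (beq): pack op=0x0:4|imm=8:12 = 0x0008; little→ 08 00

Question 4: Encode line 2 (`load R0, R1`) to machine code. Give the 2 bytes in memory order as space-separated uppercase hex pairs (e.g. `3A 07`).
2. load fields op=0x7:4|rd=0:2|rs=1:2|pad=0:8 → word 7100h → 00 71

00 71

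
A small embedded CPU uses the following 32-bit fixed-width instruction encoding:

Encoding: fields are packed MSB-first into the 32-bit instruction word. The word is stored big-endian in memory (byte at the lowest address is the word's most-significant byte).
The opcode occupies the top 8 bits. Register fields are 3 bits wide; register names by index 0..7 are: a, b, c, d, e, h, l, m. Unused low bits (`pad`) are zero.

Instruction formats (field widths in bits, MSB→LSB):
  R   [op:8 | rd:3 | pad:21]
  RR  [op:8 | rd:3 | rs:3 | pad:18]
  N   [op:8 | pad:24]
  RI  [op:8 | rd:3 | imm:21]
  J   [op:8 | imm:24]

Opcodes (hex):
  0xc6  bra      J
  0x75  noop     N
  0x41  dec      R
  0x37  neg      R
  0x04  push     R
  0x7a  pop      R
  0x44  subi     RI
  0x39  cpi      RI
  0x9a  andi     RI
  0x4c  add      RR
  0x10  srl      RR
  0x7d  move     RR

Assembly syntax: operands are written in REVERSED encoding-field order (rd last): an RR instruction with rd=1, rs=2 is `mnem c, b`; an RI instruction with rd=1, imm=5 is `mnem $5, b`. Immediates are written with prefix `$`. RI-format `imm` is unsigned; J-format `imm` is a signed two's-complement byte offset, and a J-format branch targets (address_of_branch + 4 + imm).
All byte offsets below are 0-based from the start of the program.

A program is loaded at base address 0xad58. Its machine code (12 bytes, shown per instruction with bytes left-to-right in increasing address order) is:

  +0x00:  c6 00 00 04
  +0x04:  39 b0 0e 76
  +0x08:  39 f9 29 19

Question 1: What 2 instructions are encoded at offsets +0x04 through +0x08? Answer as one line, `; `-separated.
[04] 39 b0 0e 76 → 0x39b00e76
  opcode bits[31:24]=0x39: cpi/RI
  rd: (w>>21)&0x7=0x5 → h
  imm: (w>>0)&0x1fffff=0x100e76 → $1052278
[08] 39 f9 29 19 → 0x39f92919
  opcode bits[31:24]=0x39: cpi/RI
  rd: (w>>21)&0x7=0x7 → m
  imm: (w>>0)&0x1fffff=0x192919 → $1648921

cpi $1052278, h; cpi $1648921, m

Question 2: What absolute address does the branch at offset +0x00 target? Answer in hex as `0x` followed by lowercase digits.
0xad60

off 0x00: read c6 00 00 04 as big → 0xc6000004
  top 8b → 0xc6 → bra [J]
  imm: (w>>0)&0xffffff=0x4 → $4
  target = base 0xad58 + off 0x00 + 4 + imm 4 = 0xad60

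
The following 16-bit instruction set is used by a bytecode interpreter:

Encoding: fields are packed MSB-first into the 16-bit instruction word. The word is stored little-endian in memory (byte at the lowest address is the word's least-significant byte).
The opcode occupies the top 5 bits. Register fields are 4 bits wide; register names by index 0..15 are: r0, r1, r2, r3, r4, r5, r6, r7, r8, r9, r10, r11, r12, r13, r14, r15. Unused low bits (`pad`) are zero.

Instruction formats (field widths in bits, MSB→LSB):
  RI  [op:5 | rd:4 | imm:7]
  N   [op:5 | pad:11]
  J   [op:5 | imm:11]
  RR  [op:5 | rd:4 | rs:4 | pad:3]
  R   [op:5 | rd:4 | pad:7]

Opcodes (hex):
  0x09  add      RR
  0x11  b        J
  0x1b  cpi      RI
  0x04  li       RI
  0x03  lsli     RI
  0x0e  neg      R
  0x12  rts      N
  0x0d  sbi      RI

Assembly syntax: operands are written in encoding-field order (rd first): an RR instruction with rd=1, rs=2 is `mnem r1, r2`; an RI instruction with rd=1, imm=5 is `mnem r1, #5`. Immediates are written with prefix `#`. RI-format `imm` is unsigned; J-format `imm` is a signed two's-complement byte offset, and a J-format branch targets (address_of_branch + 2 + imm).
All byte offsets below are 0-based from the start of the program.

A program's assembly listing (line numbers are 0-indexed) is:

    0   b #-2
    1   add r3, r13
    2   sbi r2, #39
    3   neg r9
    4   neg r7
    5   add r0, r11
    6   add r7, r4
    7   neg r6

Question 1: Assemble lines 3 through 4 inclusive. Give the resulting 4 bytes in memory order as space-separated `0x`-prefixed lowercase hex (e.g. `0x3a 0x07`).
0x80 0x74 0x80 0x73

L3: neg op=0xe:5|rd=9:4|pad=0:7 ⇒ 0x7480 ⇒ little 80 74
L4: neg op=0xe:5|rd=7:4|pad=0:7 ⇒ 0x7380 ⇒ little 80 73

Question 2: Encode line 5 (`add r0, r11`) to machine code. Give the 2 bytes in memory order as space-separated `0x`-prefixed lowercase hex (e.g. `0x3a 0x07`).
0x58 0x48

line 5 (add): pack op=0x9:5|rd=0:4|rs=11:4|pad=0:3 = 0x4858; little→ 58 48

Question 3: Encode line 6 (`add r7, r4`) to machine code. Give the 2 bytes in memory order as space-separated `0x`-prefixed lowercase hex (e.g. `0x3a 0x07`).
0xa0 0x4b

L6: add op=0x9:5|rd=7:4|rs=4:4|pad=0:3 ⇒ 0x4ba0 ⇒ little a0 4b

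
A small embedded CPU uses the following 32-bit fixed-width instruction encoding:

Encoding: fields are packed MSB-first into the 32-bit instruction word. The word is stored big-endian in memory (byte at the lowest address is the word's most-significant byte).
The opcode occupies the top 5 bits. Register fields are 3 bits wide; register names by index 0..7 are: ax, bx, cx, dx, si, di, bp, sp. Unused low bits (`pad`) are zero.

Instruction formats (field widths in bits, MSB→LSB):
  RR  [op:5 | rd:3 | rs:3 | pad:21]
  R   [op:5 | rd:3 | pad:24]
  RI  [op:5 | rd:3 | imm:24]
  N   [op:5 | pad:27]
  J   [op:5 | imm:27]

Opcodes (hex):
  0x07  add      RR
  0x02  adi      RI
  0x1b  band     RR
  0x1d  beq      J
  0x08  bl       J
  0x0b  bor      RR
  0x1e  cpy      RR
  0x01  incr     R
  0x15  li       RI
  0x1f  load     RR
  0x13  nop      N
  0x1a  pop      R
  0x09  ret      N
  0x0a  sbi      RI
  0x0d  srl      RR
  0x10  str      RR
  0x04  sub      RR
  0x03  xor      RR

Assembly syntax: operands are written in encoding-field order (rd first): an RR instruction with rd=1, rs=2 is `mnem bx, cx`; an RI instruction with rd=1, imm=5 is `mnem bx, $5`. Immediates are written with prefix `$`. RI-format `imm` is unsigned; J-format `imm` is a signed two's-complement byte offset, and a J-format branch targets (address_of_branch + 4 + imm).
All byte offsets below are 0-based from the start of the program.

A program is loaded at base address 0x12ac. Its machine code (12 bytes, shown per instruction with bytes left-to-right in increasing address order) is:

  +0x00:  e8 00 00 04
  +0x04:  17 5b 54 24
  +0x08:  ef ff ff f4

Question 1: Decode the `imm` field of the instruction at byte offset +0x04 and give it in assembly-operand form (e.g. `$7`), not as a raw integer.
$5985316

+0x04: 17 5b 54 24 ⇒ word 0x175b5424 (big)
  opcode bits[31:27]=0x2: adi/RI
  rd@[26:24]=0x7 ⇒ sp
  imm@[23:0]=0x5b5424 ⇒ $5985316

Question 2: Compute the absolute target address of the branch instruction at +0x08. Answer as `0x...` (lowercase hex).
0x12ac

+0x08: ef ff ff f4 ⇒ word 0xeffffff4 (big)
  opcode bits[31:27]=0x1d: beq/J
  [26:0] imm=134217716 (s27→-12) = $-12
  target = base 0x12ac + off 0x08 + 4 + imm -12 = 0x12ac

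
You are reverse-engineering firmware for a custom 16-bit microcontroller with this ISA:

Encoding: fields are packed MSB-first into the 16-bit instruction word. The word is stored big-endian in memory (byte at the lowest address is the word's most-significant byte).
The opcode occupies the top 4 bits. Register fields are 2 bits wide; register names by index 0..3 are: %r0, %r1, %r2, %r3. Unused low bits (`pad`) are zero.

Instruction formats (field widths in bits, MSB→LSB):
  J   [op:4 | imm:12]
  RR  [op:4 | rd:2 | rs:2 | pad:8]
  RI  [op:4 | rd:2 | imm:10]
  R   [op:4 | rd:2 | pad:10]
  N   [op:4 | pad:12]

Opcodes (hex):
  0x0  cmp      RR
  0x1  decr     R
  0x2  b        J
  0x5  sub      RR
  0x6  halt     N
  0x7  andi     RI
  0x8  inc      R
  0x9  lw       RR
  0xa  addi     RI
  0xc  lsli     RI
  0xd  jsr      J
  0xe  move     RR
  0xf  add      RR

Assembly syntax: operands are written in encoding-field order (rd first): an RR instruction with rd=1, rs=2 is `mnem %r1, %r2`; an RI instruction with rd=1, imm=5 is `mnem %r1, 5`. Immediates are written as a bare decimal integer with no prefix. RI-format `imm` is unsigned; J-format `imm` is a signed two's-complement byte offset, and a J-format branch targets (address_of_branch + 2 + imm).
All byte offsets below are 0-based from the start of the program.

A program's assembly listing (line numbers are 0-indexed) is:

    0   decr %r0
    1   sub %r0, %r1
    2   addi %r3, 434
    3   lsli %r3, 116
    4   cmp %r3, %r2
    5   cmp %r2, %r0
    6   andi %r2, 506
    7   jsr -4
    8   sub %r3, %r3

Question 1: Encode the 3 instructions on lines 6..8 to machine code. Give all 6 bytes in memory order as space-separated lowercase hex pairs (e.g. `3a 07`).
line 6 (andi): pack op=0x7:4|rd=2:2|imm=506:10 = 0x79fa; big→ 79 fa
line 7 (jsr): pack op=0xd:4|imm=-4:12 = 0xdffc; big→ df fc
line 8 (sub): pack op=0x5:4|rd=3:2|rs=3:2|pad=0:8 = 0x5f00; big→ 5f 00

79 fa df fc 5f 00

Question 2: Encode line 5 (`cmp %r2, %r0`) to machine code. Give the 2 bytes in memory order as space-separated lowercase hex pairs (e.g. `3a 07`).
5. cmp fields op=0x0:4|rd=2:2|rs=0:2|pad=0:8 → word 0800h → 08 00

08 00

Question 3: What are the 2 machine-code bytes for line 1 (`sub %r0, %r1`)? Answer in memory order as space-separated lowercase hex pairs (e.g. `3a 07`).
L1: sub op=0x5:4|rd=0:2|rs=1:2|pad=0:8 ⇒ 0x5100 ⇒ big 51 00

51 00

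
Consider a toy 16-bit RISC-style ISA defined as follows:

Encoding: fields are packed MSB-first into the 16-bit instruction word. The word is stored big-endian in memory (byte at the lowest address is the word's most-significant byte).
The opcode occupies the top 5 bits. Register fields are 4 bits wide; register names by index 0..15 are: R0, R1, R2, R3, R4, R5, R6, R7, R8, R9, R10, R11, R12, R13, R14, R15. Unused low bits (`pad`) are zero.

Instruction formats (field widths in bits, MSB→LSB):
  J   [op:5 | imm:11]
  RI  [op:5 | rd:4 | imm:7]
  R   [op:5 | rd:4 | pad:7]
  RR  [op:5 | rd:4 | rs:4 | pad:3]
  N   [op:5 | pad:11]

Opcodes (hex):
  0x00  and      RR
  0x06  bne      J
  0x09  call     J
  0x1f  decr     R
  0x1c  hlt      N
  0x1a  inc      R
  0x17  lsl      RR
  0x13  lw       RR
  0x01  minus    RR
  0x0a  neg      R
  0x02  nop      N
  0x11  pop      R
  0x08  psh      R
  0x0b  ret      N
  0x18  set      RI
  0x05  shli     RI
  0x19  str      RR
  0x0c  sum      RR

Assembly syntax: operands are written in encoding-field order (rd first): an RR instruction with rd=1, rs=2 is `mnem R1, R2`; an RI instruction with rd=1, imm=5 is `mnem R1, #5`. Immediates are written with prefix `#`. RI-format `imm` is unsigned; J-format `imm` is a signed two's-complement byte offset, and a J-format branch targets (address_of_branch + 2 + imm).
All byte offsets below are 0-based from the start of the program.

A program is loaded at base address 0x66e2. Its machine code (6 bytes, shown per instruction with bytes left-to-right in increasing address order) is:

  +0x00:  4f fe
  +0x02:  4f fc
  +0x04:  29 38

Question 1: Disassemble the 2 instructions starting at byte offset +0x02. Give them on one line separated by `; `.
call #-4; shli R2, #56

@+02  big-endian(4f fc) = 0x4ffc
  top 5b → 0x9 → call [J]
  [10:0] imm=2044 (s11→-4) = #-4
@+04  big-endian(29 38) = 0x2938
  top 5b → 0x5 → shli [RI]
  [10:7] rd=2 = R2
  [6:0] imm=56 = #56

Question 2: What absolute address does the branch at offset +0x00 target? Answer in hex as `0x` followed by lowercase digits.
+0x00: 4f fe ⇒ word 0x4ffe (big)
  op=0x4ffe>>11=0x9 ⇒ call (J)
  imm: (w>>0)&0x7ff=0x7fe (s11→-2) → #-2
  target = base 0x66e2 + off 0x00 + 2 + imm -2 = 0x66e2

0x66e2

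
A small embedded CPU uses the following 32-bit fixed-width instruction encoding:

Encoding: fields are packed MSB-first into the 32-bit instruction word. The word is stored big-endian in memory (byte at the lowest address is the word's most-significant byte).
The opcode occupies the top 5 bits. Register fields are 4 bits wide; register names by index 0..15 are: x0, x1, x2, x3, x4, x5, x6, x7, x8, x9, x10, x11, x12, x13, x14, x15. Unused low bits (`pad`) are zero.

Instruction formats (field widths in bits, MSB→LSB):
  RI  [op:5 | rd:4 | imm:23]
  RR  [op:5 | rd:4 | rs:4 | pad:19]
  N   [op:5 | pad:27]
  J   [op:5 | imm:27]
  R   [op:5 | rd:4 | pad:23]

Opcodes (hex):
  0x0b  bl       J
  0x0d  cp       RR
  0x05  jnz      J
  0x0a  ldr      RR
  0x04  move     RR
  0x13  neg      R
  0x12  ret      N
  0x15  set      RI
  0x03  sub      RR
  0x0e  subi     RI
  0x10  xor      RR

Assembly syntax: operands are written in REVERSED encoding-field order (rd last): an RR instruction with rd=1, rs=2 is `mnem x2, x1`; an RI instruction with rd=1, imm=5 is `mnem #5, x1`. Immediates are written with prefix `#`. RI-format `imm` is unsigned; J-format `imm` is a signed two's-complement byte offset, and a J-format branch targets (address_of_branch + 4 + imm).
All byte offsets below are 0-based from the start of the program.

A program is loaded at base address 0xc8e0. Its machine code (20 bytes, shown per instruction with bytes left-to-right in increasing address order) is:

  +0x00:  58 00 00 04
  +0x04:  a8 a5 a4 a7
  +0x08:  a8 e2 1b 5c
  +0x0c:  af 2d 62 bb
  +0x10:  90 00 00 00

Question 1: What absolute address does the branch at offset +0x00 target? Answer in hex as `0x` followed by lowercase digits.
off 0x00: read 58 00 00 04 as big → 0x58000004
  op=0x58000004>>27=0xb ⇒ bl (J)
  imm: (w>>0)&0x7ffffff=0x4 → #4
  target = base 0xc8e0 + off 0x00 + 4 + imm 4 = 0xc8e8

0xc8e8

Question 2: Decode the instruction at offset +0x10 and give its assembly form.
[10] 90 00 00 00 → 0x90000000
  op=0x90000000>>27=0x12 ⇒ ret (N)

ret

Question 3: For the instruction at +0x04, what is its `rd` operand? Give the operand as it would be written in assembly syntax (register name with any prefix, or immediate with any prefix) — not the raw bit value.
off 0x04: read a8 a5 a4 a7 as big → 0xa8a5a4a7
  op=0xa8a5a4a7>>27=0x15 ⇒ set (RI)
  [26:23] rd=1 = x1
  [22:0] imm=2466983 = #2466983

x1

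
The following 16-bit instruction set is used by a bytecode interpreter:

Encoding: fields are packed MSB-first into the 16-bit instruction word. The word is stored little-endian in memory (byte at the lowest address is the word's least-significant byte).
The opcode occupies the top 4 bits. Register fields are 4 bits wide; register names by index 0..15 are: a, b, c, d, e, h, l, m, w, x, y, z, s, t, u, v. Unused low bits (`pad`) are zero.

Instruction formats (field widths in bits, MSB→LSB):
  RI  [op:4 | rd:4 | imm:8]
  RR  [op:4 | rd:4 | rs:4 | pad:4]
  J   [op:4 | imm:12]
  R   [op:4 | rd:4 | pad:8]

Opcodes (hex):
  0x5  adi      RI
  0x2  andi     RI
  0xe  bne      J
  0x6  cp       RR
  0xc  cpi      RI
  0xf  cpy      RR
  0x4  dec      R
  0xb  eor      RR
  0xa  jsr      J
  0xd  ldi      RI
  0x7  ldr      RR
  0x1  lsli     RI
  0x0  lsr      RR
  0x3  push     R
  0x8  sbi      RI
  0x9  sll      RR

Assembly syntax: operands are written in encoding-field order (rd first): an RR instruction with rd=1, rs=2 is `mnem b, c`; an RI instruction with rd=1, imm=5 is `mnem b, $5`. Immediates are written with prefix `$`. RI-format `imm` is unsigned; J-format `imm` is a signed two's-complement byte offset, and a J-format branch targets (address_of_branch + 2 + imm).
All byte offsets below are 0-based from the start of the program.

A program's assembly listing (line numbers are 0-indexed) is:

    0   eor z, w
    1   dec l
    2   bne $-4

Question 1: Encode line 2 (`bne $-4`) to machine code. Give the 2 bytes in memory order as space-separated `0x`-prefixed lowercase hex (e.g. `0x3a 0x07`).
0xfc 0xef

L2: bne op=0xe:4|imm=-4:12 ⇒ 0xeffc ⇒ little fc ef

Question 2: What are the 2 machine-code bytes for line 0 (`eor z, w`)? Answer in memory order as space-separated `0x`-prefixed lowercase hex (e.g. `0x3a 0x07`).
line 0 (eor): pack op=0xb:4|rd=11:4|rs=8:4|pad=0:4 = 0xbb80; little→ 80 bb

0x80 0xbb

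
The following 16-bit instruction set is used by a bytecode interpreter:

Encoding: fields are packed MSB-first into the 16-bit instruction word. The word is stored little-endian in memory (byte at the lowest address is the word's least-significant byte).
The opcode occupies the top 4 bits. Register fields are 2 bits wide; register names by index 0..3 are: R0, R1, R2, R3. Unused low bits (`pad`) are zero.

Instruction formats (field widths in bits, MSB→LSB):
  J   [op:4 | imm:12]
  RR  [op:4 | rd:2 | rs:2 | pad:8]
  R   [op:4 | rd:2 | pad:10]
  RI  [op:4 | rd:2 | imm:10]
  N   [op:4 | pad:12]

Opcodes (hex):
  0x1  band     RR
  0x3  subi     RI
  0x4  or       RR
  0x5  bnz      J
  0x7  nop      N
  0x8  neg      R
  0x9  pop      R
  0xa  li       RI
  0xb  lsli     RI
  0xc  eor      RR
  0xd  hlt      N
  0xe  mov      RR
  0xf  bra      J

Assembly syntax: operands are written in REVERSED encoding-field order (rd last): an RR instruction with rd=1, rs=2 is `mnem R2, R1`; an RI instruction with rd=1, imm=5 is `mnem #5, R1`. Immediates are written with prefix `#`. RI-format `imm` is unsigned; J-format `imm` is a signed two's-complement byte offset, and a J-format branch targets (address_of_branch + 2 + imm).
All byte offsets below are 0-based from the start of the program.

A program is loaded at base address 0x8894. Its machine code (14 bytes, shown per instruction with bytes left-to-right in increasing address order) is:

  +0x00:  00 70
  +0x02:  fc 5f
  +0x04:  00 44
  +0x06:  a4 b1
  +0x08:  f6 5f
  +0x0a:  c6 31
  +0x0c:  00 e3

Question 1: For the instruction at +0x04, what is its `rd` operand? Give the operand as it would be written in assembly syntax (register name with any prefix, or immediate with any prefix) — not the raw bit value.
[04] 00 44 → 0x4400
  op=0x4400>>12=0x4 ⇒ or (RR)
  [11:10] rd=1 = R1
  [9:8] rs=0 = R0

R1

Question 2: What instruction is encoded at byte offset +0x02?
off 0x02: read fc 5f as little → 0x5ffc
  op=0x5ffc>>12=0x5 ⇒ bnz (J)
  imm@[11:0]=0xffc (s12→-4) ⇒ #-4

bnz #-4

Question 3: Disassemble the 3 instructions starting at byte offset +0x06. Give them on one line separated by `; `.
lsli #420, R0; bnz #-10; subi #454, R0

off 0x06: read a4 b1 as little → 0xb1a4
  opcode bits[15:12]=0xb: lsli/RI
  rd: (w>>10)&0x3=0x0 → R0
  imm: (w>>0)&0x3ff=0x1a4 → #420
off 0x08: read f6 5f as little → 0x5ff6
  opcode bits[15:12]=0x5: bnz/J
  imm: (w>>0)&0xfff=0xff6 (s12→-10) → #-10
off 0x0a: read c6 31 as little → 0x31c6
  opcode bits[15:12]=0x3: subi/RI
  rd: (w>>10)&0x3=0x0 → R0
  imm: (w>>0)&0x3ff=0x1c6 → #454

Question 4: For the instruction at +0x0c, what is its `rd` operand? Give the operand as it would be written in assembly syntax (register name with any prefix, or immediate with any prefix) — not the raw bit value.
R0

[0c] 00 e3 → 0xe300
  op=0xe300>>12=0xe ⇒ mov (RR)
  [11:10] rd=0 = R0
  [9:8] rs=3 = R3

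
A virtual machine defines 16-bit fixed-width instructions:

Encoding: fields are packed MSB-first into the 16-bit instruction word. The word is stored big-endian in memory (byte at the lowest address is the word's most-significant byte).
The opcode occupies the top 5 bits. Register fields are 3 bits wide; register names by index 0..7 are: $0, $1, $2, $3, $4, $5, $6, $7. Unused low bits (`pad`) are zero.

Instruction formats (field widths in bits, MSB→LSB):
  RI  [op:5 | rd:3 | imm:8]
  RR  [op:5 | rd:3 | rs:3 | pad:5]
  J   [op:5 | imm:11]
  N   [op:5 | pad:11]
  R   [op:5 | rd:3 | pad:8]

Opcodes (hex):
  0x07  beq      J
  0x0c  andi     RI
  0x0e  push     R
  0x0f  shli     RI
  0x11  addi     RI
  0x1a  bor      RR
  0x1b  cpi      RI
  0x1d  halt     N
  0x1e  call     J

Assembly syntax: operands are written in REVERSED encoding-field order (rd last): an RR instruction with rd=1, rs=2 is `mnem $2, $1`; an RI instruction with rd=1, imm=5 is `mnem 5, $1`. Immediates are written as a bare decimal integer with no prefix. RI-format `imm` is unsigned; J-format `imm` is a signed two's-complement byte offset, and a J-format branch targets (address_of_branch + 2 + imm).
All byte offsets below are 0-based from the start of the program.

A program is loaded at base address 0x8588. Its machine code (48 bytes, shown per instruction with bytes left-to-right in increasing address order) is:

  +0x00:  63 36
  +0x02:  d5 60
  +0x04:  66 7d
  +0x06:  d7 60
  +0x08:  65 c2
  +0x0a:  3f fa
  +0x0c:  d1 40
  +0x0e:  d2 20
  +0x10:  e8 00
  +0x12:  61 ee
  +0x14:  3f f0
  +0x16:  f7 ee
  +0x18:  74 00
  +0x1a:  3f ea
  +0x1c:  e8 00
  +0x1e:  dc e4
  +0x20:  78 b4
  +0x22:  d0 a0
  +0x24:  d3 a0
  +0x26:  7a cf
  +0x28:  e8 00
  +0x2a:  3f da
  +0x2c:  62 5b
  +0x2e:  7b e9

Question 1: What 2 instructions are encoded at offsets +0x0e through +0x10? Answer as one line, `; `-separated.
bor $1, $2; halt

off 0x0e: read d2 20 as big → 0xd220
  opcode bits[15:11]=0x1a: bor/RR
  rd@[10:8]=0x2 ⇒ $2
  rs@[7:5]=0x1 ⇒ $1
off 0x10: read e8 00 as big → 0xe800
  opcode bits[15:11]=0x1d: halt/N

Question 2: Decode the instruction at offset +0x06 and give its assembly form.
off 0x06: read d7 60 as big → 0xd760
  op=0xd760>>11=0x1a ⇒ bor (RR)
  rd@[10:8]=0x7 ⇒ $7
  rs@[7:5]=0x3 ⇒ $3

bor $3, $7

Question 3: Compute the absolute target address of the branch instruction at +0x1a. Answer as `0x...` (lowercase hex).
0x858e

[1a] 3f ea → 0x3fea
  opcode bits[15:11]=0x7: beq/J
  [10:0] imm=2026 (s11→-22) = -22
  target = base 0x8588 + off 0x1a + 2 + imm -22 = 0x858e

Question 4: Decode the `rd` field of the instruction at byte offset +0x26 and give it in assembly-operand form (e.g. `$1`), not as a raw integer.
$2

[26] 7a cf → 0x7acf
  opcode bits[15:11]=0xf: shli/RI
  rd@[10:8]=0x2 ⇒ $2
  imm@[7:0]=0xcf ⇒ 207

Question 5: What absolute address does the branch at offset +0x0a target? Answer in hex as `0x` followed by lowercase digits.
[0a] 3f fa → 0x3ffa
  op=0x3ffa>>11=0x7 ⇒ beq (J)
  imm@[10:0]=0x7fa (s11→-6) ⇒ -6
  target = base 0x8588 + off 0x0a + 2 + imm -6 = 0x858e

0x858e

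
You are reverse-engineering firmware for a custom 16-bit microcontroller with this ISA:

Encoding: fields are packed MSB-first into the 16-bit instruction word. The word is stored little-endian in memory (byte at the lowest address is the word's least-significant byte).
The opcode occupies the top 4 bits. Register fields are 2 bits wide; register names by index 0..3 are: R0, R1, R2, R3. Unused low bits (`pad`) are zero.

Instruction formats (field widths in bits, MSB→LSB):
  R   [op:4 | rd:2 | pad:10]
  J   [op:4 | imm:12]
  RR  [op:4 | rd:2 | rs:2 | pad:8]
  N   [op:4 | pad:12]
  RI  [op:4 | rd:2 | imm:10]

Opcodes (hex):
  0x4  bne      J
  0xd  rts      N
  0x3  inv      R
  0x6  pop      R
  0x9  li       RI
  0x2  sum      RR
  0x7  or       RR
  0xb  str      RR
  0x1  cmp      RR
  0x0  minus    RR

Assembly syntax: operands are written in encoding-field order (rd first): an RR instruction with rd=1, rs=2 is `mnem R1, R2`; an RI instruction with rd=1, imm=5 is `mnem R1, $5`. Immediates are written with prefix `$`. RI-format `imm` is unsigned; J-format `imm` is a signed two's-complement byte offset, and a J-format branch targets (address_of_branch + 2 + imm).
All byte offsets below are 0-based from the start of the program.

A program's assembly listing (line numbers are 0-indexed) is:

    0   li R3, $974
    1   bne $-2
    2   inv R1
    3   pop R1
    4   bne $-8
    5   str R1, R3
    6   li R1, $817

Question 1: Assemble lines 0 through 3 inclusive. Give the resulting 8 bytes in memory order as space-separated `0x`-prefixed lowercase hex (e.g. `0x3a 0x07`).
0xce 0x9f 0xfe 0x4f 0x00 0x34 0x00 0x64

line 0 (li): pack op=0x9:4|rd=3:2|imm=974:10 = 0x9fce; little→ ce 9f
line 1 (bne): pack op=0x4:4|imm=-2:12 = 0x4ffe; little→ fe 4f
line 2 (inv): pack op=0x3:4|rd=1:2|pad=0:10 = 0x3400; little→ 00 34
line 3 (pop): pack op=0x6:4|rd=1:2|pad=0:10 = 0x6400; little→ 00 64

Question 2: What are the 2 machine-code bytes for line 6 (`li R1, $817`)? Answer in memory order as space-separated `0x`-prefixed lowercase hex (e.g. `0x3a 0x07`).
line 6 (li): pack op=0x9:4|rd=1:2|imm=817:10 = 0x9731; little→ 31 97

0x31 0x97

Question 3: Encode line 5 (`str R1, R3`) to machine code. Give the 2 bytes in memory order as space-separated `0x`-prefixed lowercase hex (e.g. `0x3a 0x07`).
0x00 0xb7

5. str fields op=0xb:4|rd=1:2|rs=3:2|pad=0:8 → word b700h → 00 b7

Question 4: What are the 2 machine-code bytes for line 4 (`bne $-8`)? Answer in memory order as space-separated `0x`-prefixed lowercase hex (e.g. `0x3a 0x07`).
L4: bne op=0x4:4|imm=-8:12 ⇒ 0x4ff8 ⇒ little f8 4f

0xf8 0x4f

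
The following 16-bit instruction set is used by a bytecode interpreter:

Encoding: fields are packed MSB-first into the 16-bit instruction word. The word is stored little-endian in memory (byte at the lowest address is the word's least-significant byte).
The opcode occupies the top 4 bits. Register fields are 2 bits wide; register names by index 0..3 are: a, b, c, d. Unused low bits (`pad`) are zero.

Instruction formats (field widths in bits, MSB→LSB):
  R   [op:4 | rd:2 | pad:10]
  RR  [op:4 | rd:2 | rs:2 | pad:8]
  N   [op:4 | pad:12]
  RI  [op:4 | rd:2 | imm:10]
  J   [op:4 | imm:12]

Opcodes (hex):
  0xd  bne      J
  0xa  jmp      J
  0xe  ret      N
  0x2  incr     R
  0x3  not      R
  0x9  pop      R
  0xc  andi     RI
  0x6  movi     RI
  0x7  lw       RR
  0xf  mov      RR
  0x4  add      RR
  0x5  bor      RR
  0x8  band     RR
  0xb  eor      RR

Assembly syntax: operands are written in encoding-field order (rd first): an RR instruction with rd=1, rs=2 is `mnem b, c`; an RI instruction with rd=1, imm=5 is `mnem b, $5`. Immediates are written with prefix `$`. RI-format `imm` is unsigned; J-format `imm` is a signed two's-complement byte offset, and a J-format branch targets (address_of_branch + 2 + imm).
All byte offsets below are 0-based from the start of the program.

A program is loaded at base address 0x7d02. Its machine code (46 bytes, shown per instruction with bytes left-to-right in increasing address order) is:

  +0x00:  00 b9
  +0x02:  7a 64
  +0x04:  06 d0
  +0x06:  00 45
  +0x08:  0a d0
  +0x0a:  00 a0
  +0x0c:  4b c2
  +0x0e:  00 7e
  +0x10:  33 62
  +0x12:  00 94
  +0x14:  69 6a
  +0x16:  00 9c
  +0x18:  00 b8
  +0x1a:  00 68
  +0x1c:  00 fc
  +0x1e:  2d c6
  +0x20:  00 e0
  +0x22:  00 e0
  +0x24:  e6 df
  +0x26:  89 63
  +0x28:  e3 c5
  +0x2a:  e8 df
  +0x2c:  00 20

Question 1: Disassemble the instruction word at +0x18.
eor c, a

@+18  little-endian(00 b8) = 0xb800
  op=0xb800>>12=0xb ⇒ eor (RR)
  [11:10] rd=2 = c
  [9:8] rs=0 = a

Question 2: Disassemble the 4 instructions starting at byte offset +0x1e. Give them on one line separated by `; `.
andi b, $557; ret; ret; bne $-26

+0x1e: 2d c6 ⇒ word 0xc62d (little)
  opcode bits[15:12]=0xc: andi/RI
  rd: (w>>10)&0x3=0x1 → b
  imm: (w>>0)&0x3ff=0x22d → $557
+0x20: 00 e0 ⇒ word 0xe000 (little)
  opcode bits[15:12]=0xe: ret/N
+0x22: 00 e0 ⇒ word 0xe000 (little)
  opcode bits[15:12]=0xe: ret/N
+0x24: e6 df ⇒ word 0xdfe6 (little)
  opcode bits[15:12]=0xd: bne/J
  imm: (w>>0)&0xfff=0xfe6 (s12→-26) → $-26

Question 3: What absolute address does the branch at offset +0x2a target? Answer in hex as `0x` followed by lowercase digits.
off 0x2a: read e8 df as little → 0xdfe8
  op=0xdfe8>>12=0xd ⇒ bne (J)
  imm@[11:0]=0xfe8 (s12→-24) ⇒ $-24
  target = base 0x7d02 + off 0x2a + 2 + imm -24 = 0x7d16

0x7d16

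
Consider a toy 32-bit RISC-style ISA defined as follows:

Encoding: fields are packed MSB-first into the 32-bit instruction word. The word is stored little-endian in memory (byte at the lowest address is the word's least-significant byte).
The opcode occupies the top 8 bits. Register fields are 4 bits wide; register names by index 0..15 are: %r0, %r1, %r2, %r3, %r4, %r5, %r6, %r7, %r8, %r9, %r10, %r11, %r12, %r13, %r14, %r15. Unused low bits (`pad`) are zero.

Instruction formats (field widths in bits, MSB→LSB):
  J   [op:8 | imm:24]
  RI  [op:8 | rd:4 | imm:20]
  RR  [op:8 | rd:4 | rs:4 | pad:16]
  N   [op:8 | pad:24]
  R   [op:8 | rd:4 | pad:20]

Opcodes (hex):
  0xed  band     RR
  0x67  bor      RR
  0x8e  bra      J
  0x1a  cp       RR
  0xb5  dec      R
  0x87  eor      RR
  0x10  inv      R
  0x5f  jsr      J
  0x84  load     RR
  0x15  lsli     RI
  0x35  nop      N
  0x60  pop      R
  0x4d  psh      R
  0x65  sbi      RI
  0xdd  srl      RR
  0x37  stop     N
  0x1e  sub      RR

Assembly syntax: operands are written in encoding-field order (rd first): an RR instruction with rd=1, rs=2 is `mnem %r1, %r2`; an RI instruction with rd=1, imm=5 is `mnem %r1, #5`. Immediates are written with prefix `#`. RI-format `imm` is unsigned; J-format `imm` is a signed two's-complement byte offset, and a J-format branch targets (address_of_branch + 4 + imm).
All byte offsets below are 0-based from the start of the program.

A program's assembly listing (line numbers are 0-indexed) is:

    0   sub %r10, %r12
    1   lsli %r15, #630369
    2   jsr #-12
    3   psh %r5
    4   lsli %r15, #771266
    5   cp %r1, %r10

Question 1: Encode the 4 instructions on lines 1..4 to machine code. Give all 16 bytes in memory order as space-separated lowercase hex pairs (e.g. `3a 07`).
61 9e f9 15 f4 ff ff 5f 00 00 50 4d c2 c4 fb 15

1. lsli fields op=0x15:8|rd=15:4|imm=630369:20 → word 15f99e61h → 61 9e f9 15
2. jsr fields op=0x5f:8|imm=-12:24 → word 5ffffff4h → f4 ff ff 5f
3. psh fields op=0x4d:8|rd=5:4|pad=0:20 → word 4d500000h → 00 00 50 4d
4. lsli fields op=0x15:8|rd=15:4|imm=771266:20 → word 15fbc4c2h → c2 c4 fb 15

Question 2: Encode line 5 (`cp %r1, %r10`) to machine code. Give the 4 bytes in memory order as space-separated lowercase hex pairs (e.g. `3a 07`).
00 00 1a 1a

L5: cp op=0x1a:8|rd=1:4|rs=10:4|pad=0:16 ⇒ 0x1a1a0000 ⇒ little 00 00 1a 1a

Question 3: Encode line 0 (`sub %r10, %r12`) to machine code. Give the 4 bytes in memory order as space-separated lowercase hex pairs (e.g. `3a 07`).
0. sub fields op=0x1e:8|rd=10:4|rs=12:4|pad=0:16 → word 1eac0000h → 00 00 ac 1e

00 00 ac 1e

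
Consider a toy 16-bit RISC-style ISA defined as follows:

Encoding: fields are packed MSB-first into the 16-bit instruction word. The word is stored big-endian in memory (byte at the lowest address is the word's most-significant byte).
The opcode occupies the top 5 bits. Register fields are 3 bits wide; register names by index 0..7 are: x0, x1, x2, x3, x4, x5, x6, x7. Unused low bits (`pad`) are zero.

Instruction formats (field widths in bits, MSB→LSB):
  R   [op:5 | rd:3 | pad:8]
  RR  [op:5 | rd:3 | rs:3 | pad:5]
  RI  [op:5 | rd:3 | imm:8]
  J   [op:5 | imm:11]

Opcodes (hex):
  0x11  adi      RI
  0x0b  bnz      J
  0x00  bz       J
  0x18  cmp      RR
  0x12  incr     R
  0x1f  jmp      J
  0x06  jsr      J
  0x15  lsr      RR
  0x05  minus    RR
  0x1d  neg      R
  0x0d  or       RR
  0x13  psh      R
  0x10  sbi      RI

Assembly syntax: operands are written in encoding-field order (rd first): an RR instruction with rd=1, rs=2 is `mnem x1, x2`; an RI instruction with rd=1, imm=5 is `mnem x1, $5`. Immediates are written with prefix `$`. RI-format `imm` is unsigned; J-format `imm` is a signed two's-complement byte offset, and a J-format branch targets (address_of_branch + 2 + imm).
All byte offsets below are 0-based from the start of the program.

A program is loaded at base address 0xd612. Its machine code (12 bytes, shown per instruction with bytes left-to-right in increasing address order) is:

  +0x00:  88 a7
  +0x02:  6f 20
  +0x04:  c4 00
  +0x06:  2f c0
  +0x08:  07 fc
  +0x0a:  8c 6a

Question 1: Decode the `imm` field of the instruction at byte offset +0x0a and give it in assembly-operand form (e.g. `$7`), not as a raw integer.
$106

@+0a  big-endian(8c 6a) = 0x8c6a
  top 5b → 0x11 → adi [RI]
  [10:8] rd=4 = x4
  [7:0] imm=106 = $106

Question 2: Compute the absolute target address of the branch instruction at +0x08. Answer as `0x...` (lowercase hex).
+0x08: 07 fc ⇒ word 0x07fc (big)
  op=0x07fc>>11=0x0 ⇒ bz (J)
  imm@[10:0]=0x7fc (s11→-4) ⇒ $-4
  target = base 0xd612 + off 0x08 + 2 + imm -4 = 0xd618

0xd618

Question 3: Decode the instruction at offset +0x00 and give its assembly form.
adi x0, $167

[00] 88 a7 → 0x88a7
  opcode bits[15:11]=0x11: adi/RI
  rd: (w>>8)&0x7=0x0 → x0
  imm: (w>>0)&0xff=0xa7 → $167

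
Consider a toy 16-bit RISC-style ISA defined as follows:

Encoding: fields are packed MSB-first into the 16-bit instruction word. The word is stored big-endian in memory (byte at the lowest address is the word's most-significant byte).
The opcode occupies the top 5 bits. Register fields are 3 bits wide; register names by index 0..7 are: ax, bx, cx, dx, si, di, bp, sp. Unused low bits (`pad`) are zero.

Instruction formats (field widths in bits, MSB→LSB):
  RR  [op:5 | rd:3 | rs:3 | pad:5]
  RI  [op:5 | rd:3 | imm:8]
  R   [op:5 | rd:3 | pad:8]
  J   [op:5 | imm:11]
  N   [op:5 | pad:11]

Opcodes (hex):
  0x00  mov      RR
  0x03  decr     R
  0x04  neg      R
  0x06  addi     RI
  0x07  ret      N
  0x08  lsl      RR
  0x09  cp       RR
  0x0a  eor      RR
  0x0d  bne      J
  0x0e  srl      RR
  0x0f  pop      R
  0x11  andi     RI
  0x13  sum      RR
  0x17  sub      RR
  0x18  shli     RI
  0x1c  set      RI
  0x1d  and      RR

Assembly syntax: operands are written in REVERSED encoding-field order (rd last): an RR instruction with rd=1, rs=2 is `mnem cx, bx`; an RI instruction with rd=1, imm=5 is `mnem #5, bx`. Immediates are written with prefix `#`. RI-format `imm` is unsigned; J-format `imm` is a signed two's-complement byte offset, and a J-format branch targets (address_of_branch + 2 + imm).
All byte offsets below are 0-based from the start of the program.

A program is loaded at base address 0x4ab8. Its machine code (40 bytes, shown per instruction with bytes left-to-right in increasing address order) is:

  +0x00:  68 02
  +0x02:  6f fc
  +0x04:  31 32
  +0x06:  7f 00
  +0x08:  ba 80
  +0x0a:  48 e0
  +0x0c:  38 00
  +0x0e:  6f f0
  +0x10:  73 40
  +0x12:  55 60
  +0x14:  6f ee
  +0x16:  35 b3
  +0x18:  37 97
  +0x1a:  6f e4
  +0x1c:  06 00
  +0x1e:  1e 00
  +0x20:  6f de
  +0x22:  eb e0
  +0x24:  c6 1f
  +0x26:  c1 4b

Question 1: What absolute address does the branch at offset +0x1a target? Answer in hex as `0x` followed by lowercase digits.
0x4ab8

+0x1a: 6f e4 ⇒ word 0x6fe4 (big)
  top 5b → 0xd → bne [J]
  imm: (w>>0)&0x7ff=0x7e4 (s11→-28) → #-28
  target = base 0x4ab8 + off 0x1a + 2 + imm -28 = 0x4ab8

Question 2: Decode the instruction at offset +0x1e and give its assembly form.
decr bp

@+1e  big-endian(1e 00) = 0x1e00
  op=0x1e00>>11=0x3 ⇒ decr (R)
  [10:8] rd=6 = bp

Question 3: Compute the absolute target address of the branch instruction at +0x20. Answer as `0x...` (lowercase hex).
0x4ab8

off 0x20: read 6f de as big → 0x6fde
  op=0x6fde>>11=0xd ⇒ bne (J)
  imm: (w>>0)&0x7ff=0x7de (s11→-34) → #-34
  target = base 0x4ab8 + off 0x20 + 2 + imm -34 = 0x4ab8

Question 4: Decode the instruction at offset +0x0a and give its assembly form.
cp sp, ax

@+0a  big-endian(48 e0) = 0x48e0
  opcode bits[15:11]=0x9: cp/RR
  rd@[10:8]=0x0 ⇒ ax
  rs@[7:5]=0x7 ⇒ sp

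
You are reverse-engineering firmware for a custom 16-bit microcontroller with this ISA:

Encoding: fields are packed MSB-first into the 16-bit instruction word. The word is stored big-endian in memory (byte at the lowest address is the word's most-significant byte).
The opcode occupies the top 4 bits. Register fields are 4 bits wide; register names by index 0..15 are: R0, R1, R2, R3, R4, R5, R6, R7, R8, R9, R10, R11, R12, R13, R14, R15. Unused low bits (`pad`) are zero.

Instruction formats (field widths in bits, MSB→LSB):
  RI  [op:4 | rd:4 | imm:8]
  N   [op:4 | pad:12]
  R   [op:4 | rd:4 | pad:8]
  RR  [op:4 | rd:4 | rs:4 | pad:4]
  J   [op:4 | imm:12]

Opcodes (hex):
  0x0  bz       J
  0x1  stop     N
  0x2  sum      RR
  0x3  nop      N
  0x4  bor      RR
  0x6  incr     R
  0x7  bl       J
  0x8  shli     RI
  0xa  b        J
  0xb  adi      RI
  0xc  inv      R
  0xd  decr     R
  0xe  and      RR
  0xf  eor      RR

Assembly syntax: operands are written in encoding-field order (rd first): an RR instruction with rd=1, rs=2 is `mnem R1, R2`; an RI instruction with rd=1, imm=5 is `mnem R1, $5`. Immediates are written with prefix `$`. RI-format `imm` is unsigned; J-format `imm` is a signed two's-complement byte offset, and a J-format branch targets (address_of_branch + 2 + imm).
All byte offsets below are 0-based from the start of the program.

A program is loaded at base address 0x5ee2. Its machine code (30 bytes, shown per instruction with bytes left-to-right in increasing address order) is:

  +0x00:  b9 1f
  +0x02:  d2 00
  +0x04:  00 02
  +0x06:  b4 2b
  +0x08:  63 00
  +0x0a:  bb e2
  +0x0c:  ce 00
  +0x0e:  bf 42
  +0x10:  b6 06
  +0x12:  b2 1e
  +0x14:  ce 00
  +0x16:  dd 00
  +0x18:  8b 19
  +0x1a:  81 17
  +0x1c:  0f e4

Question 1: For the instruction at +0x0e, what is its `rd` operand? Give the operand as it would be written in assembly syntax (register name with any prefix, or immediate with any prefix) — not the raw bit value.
[0e] bf 42 → 0xbf42
  top 4b → 0xb → adi [RI]
  rd: (w>>8)&0xf=0xf → R15
  imm: (w>>0)&0xff=0x42 → $66

R15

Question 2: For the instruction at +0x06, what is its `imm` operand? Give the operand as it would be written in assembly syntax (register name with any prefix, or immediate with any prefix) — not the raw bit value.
@+06  big-endian(b4 2b) = 0xb42b
  opcode bits[15:12]=0xb: adi/RI
  rd@[11:8]=0x4 ⇒ R4
  imm@[7:0]=0x2b ⇒ $43

$43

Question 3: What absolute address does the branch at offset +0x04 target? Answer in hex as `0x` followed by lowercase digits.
@+04  big-endian(00 02) = 0x0002
  opcode bits[15:12]=0x0: bz/J
  [11:0] imm=2 = $2
  target = base 0x5ee2 + off 0x04 + 2 + imm 2 = 0x5eea

0x5eea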